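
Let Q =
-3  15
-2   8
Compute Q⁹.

tr Q = 5 and det Q = 6, so the characteristic polynomial is λ² − (5)λ + (6) with roots 3 and 2.
Eigenvectors give P = [[5, 3], [2, 1]] with P⁻¹ = [[-1, 3], [2, -5]], and Q = P·diag(3, 2)·P⁻¹.
Then Q⁹ = P·diag(19683, 512)·P⁻¹ = [[98415, 1536], [39366, 512]] · [[-1, 3], [2, -5]] = [[-95343, 287565], [-38342, 115538]].

[[-95343, 287565], [-38342, 115538]]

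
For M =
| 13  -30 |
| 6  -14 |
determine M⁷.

tr M = -1 and det M = -2, so the characteristic polynomial is λ² − (-1)λ + (-2) with roots -2 and 1.
Eigenvectors give P = [[2, 5], [1, 2]] with P⁻¹ = [[-2, 5], [1, -2]], and M = P·diag(-2, 1)·P⁻¹.
Then M⁷ = P·diag(-128, 1)·P⁻¹ = [[-256, 5], [-128, 2]] · [[-2, 5], [1, -2]] = [[517, -1290], [258, -644]].

[[517, -1290], [258, -644]]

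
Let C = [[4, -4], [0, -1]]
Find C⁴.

C² = [[16, -12], [0, 1]]
C³ = [[64, -52], [0, -1]]
C⁴ = [[256, -204], [0, 1]]

[[256, -204], [0, 1]]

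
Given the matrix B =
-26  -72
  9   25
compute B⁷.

[[-1160, -3096], [387, 1033]]

tr B = -1 and det B = -2, so the characteristic polynomial is λ² − (-1)λ + (-2) with roots 1 and -2.
Eigenvectors give P = [[-8, -3], [3, 1]] with P⁻¹ = [[1, 3], [-3, -8]], and B = P·diag(1, -2)·P⁻¹.
Then B⁷ = P·diag(1, -128)·P⁻¹ = [[-8, 384], [3, -128]] · [[1, 3], [-3, -8]] = [[-1160, -3096], [387, 1033]].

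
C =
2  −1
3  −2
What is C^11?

C² = I (check: tr C = 0 and det C = −1), so C^11 = C since 11 is odd.

[[2, −1], [3, −2]]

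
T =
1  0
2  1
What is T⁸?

[[1, 0], [16, 1]]

T = I + N where N = [[0, 0], [2, 0]] is strictly lower-triangular, so N² = 0.
(I + N)⁸ = I + 8·N = [[1, 0], [16, 1]].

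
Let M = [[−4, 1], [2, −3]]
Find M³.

[[−86, 39], [78, −47]]

M² = [[18, −7], [−14, 11]]
M³ = [[−86, 39], [78, −47]]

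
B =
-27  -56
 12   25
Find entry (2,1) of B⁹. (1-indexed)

59052

tr B = -2 and det B = -3, so the characteristic polynomial is λ² − (-2)λ + (-3) with roots -3 and 1.
Eigenvectors give P = [[7, -2], [-3, 1]] with P⁻¹ = [[1, 2], [3, 7]], and B = P·diag(-3, 1)·P⁻¹.
Then B⁹ = P·diag(-19683, 1)·P⁻¹ = [[-137781, -2], [59049, 1]] · [[1, 2], [3, 7]] = [[-137787, -275576], [59052, 118105]].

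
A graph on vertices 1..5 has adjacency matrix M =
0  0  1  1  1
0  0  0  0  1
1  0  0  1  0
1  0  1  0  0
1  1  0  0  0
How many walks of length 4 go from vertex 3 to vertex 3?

The number of length-4 walks from vertex 3 to vertex 3 is entry (3,3) of M⁴, where M is the adjacency matrix.
M² = [[3, 1, 1, 1, 0], [1, 1, 0, 0, 0], [1, 0, 2, 1, 1], [1, 0, 1, 2, 1], [0, 0, 1, 1, 2]]
M³ = [[2, 0, 4, 4, 4], [0, 0, 1, 1, 2], [4, 1, 2, 3, 1], [4, 1, 3, 2, 1], [4, 2, 1, 1, 0]]
M⁴ = [[12, 4, 6, 6, 2], [4, 2, 1, 1, 0], [6, 1, 7, 6, 5], [6, 1, 6, 7, 5], [2, 0, 5, 5, 6]]

7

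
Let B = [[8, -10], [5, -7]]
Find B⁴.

tr B = 1 and det B = -6, so the characteristic polynomial is λ² − (1)λ + (-6) with roots -2 and 3.
Eigenvectors give P = [[-1, 2], [-1, 1]] with P⁻¹ = [[1, -2], [1, -1]], and B = P·diag(-2, 3)·P⁻¹.
Then B⁴ = P·diag(16, 81)·P⁻¹ = [[-16, 162], [-16, 81]] · [[1, -2], [1, -1]] = [[146, -130], [65, -49]].

[[146, -130], [65, -49]]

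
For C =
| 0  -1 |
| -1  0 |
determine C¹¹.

[[0, -1], [-1, 0]]

C² = I (check: tr C = 0 and det C = -1), so C¹¹ = C since 11 is odd.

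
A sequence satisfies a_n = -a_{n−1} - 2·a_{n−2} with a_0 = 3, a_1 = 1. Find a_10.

With companion matrix C = [[-1, -2], [1, 0]], [a_n, a_{n−1}]ᵀ = C·[a_{n−1}, a_{n−2}]ᵀ, so [a_10, a_9]ᵀ = C⁹·[a_1, a_0]ᵀ.
C⁹ = [[11, 34], [-17, -6]], giving [a_10, a_9]ᵀ = [[113], [-35]].

113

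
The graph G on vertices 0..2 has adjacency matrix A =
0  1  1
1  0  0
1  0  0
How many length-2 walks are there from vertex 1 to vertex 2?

The number of length-2 walks from vertex 1 to vertex 2 is entry (1,2) of A², where A is the adjacency matrix.
A² = [[2, 0, 0], [0, 1, 1], [0, 1, 1]]

1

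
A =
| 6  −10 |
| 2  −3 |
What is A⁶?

[[316, −630], [126, −251]]

tr A = 3 and det A = 2, so the characteristic polynomial is λ² − (3)λ + (2) with roots 2 and 1.
Eigenvectors give P = [[5, 2], [2, 1]] with P⁻¹ = [[1, −2], [−2, 5]], and A = P·diag(2, 1)·P⁻¹.
Then A⁶ = P·diag(64, 1)·P⁻¹ = [[320, 2], [128, 1]] · [[1, −2], [−2, 5]] = [[316, −630], [126, −251]].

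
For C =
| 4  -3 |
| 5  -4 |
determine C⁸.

[[1, 0], [0, 1]]

C² = I (check: tr C = 0 and det C = -1), so C⁸ = I since 8 is even.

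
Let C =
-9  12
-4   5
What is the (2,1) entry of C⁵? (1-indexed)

tr C = -4 and det C = 3, so the characteristic polynomial is λ² − (-4)λ + (3) with roots -3 and -1.
Eigenvectors give P = [[-2, -3], [-1, -2]] with P⁻¹ = [[-2, 3], [1, -2]], and C = P·diag(-3, -1)·P⁻¹.
Then C⁵ = P·diag(-243, -1)·P⁻¹ = [[486, 3], [243, 2]] · [[-2, 3], [1, -2]] = [[-969, 1452], [-484, 725]].

-484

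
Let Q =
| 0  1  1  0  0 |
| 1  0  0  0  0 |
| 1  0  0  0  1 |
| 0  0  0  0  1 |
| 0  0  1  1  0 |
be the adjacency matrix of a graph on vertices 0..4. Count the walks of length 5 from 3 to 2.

0

The number of length-5 walks from vertex 3 to vertex 2 is entry (3,2) of Q^5, where Q is the adjacency matrix.
Q^2 = [[2, 0, 0, 0, 1], [0, 1, 1, 0, 0], [0, 1, 2, 1, 0], [0, 0, 1, 1, 0], [1, 0, 0, 0, 2]]
Q^3 = [[0, 2, 3, 1, 0], [2, 0, 0, 0, 1], [3, 0, 0, 0, 3], [1, 0, 0, 0, 2], [0, 1, 3, 2, 0]]
Q^4 = [[5, 0, 0, 0, 4], [0, 2, 3, 1, 0], [0, 3, 6, 3, 0], [0, 1, 3, 2, 0], [4, 0, 0, 0, 5]]
Q^5 = [[0, 5, 9, 4, 0], [5, 0, 0, 0, 4], [9, 0, 0, 0, 9], [4, 0, 0, 0, 5], [0, 4, 9, 5, 0]]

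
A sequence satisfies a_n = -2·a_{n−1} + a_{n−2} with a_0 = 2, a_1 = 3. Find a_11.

12467

With companion matrix Q = [[-2, 1], [1, 0]], [a_n, a_{n−1}]ᵀ = Q·[a_{n−1}, a_{n−2}]ᵀ, so [a_11, a_10]ᵀ = Q^10·[a_1, a_0]ᵀ.
Q^10 = [[5741, -2378], [-2378, 985]], giving [a_11, a_10]ᵀ = [[12467], [-5164]].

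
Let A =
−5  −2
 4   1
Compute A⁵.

tr A = −4 and det A = 3, so the characteristic polynomial is λ² − (−4)λ + (3) with roots −1 and −3.
Eigenvectors give P = [[−1, −1], [2, 1]] with P⁻¹ = [[1, 1], [−2, −1]], and A = P·diag(−1, −3)·P⁻¹.
Then A⁵ = P·diag(−1, −243)·P⁻¹ = [[1, 243], [−2, −243]] · [[1, 1], [−2, −1]] = [[−485, −242], [484, 241]].

[[−485, −242], [484, 241]]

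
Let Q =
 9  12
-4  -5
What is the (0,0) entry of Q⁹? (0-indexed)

tr Q = 4 and det Q = 3, so the characteristic polynomial is λ² − (4)λ + (3) with roots 1 and 3.
Eigenvectors give P = [[-3, -2], [2, 1]] with P⁻¹ = [[1, 2], [-2, -3]], and Q = P·diag(1, 3)·P⁻¹.
Then Q⁹ = P·diag(1, 19683)·P⁻¹ = [[-3, -39366], [2, 19683]] · [[1, 2], [-2, -3]] = [[78729, 118092], [-39364, -59045]].

78729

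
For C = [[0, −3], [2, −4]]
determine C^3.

C^2 = [[−6, 12], [−8, 10]]
C^3 = [[24, −30], [20, −16]]

[[24, −30], [20, −16]]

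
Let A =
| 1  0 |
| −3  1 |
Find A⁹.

[[1, 0], [−27, 1]]

A = I + N where N = [[0, 0], [−3, 0]] is strictly lower-triangular, so N² = 0.
(I + N)⁹ = I + 9·N = [[1, 0], [−27, 1]].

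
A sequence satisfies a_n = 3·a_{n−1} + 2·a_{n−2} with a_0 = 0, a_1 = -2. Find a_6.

-990

With companion matrix T = [[3, 2], [1, 0]], [a_n, a_{n−1}]ᵀ = T·[a_{n−1}, a_{n−2}]ᵀ, so [a_6, a_5]ᵀ = T^5·[a_1, a_0]ᵀ.
T^5 = [[495, 278], [139, 78]], giving [a_6, a_5]ᵀ = [[-990], [-278]].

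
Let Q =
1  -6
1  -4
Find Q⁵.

[[61, -186], [31, -94]]

tr Q = -3 and det Q = 2, so the characteristic polynomial is λ² − (-3)λ + (2) with roots -2 and -1.
Eigenvectors give P = [[2, 3], [1, 1]] with P⁻¹ = [[-1, 3], [1, -2]], and Q = P·diag(-2, -1)·P⁻¹.
Then Q⁵ = P·diag(-32, -1)·P⁻¹ = [[-64, -3], [-32, -1]] · [[-1, 3], [1, -2]] = [[61, -186], [31, -94]].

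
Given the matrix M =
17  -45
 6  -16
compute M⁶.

[[379, -945], [126, -314]]

tr M = 1 and det M = -2, so the characteristic polynomial is λ² − (1)λ + (-2) with roots -1 and 2.
Eigenvectors give P = [[-5, 3], [-2, 1]] with P⁻¹ = [[1, -3], [2, -5]], and M = P·diag(-1, 2)·P⁻¹.
Then M⁶ = P·diag(1, 64)·P⁻¹ = [[-5, 192], [-2, 64]] · [[1, -3], [2, -5]] = [[379, -945], [126, -314]].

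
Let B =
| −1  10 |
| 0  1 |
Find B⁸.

[[1, 0], [0, 1]]

B² = I (check: tr B = 0 and det B = −1), so B⁸ = I since 8 is even.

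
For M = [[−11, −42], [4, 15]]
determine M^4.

[[−479, −1680], [160, 561]]

tr M = 4 and det M = 3, so the characteristic polynomial is λ² − (4)λ + (3) with roots 1 and 3.
Eigenvectors give P = [[−7, 3], [2, −1]] with P⁻¹ = [[−1, −3], [−2, −7]], and M = P·diag(1, 3)·P⁻¹.
Then M^4 = P·diag(1, 81)·P⁻¹ = [[−7, 243], [2, −81]] · [[−1, −3], [−2, −7]] = [[−479, −1680], [160, 561]].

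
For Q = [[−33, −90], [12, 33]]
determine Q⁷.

tr Q = 0 and det Q = −9, so the characteristic polynomial is λ² − (0)λ + (−9) with roots −3 and 3.
Eigenvectors give P = [[−3, −5], [1, 2]] with P⁻¹ = [[−2, −5], [1, 3]], and Q = P·diag(−3, 3)·P⁻¹.
Then Q⁷ = P·diag(−2187, 2187)·P⁻¹ = [[6561, −10935], [−2187, 4374]] · [[−2, −5], [1, 3]] = [[−24057, −65610], [8748, 24057]].

[[−24057, −65610], [8748, 24057]]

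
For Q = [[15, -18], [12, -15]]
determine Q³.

tr Q = 0 and det Q = -9, so the characteristic polynomial is λ² − (0)λ + (-9) with roots -3 and 3.
Eigenvectors give P = [[-1, 3], [-1, 2]] with P⁻¹ = [[2, -3], [1, -1]], and Q = P·diag(-3, 3)·P⁻¹.
Then Q³ = P·diag(-27, 27)·P⁻¹ = [[27, 81], [27, 54]] · [[2, -3], [1, -1]] = [[135, -162], [108, -135]].

[[135, -162], [108, -135]]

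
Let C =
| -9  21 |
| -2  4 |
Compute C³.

tr C = -5 and det C = 6, so the characteristic polynomial is λ² − (-5)λ + (6) with roots -3 and -2.
Eigenvectors give P = [[7, 3], [2, 1]] with P⁻¹ = [[1, -3], [-2, 7]], and C = P·diag(-3, -2)·P⁻¹.
Then C³ = P·diag(-27, -8)·P⁻¹ = [[-189, -24], [-54, -8]] · [[1, -3], [-2, 7]] = [[-141, 399], [-38, 106]].

[[-141, 399], [-38, 106]]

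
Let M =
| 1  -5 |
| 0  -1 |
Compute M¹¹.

M² = I (check: tr M = 0 and det M = -1), so M¹¹ = M since 11 is odd.

[[1, -5], [0, -1]]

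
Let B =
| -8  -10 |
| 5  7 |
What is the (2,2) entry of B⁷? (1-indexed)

2443

tr B = -1 and det B = -6, so the characteristic polynomial is λ² − (-1)λ + (-6) with roots 2 and -3.
Eigenvectors give P = [[-1, -2], [1, 1]] with P⁻¹ = [[1, 2], [-1, -1]], and B = P·diag(2, -3)·P⁻¹.
Then B⁷ = P·diag(128, -2187)·P⁻¹ = [[-128, 4374], [128, -2187]] · [[1, 2], [-1, -1]] = [[-4502, -4630], [2315, 2443]].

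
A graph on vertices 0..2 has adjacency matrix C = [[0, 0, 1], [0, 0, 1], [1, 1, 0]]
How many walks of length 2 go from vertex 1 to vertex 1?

The number of length-2 walks from vertex 1 to vertex 1 is entry (1,1) of C², where C is the adjacency matrix.
C² = [[1, 1, 0], [1, 1, 0], [0, 0, 2]]

1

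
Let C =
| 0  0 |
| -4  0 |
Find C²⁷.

[[0, 0], [0, 0]]

C is strictly triangular, hence nilpotent: C² = 0, so C²⁷ = 0.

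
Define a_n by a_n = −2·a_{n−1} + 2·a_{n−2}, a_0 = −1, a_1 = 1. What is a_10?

−11584

With companion matrix T = [[−2, 2], [1, 0]], [a_n, a_{n−1}]ᵀ = T·[a_{n−1}, a_{n−2}]ᵀ, so [a_10, a_9]ᵀ = T⁹·[a_1, a_0]ᵀ.
T⁹ = [[−6688, 4896], [2448, −1792]], giving [a_10, a_9]ᵀ = [[−11584], [4240]].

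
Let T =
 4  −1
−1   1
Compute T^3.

T^2 = [[17, −5], [−5, 2]]
T^3 = [[73, −22], [−22, 7]]

[[73, −22], [−22, 7]]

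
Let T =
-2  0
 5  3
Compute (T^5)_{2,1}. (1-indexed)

275

tr T = 1 and det T = -6, so the characteristic polynomial is λ² − (1)λ + (-6) with roots -2 and 3.
Eigenvectors give P = [[-1, 0], [1, 1]] with P⁻¹ = [[-1, 0], [1, 1]], and T = P·diag(-2, 3)·P⁻¹.
Then T^5 = P·diag(-32, 243)·P⁻¹ = [[32, 0], [-32, 243]] · [[-1, 0], [1, 1]] = [[-32, 0], [275, 243]].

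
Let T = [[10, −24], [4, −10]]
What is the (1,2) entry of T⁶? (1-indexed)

0

tr T = 0 and det T = −4, so the characteristic polynomial is λ² − (0)λ + (−4) with roots −2 and 2.
Eigenvectors give P = [[2, −3], [1, −1]] with P⁻¹ = [[−1, 3], [−1, 2]], and T = P·diag(−2, 2)·P⁻¹.
Then T⁶ = P·diag(64, 64)·P⁻¹ = [[128, −192], [64, −64]] · [[−1, 3], [−1, 2]] = [[64, 0], [0, 64]].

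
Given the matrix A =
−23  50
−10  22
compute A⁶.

[[3389, −6650], [1330, −2596]]

tr A = −1 and det A = −6, so the characteristic polynomial is λ² − (−1)λ + (−6) with roots 2 and −3.
Eigenvectors give P = [[2, 5], [1, 2]] with P⁻¹ = [[−2, 5], [1, −2]], and A = P·diag(2, −3)·P⁻¹.
Then A⁶ = P·diag(64, 729)·P⁻¹ = [[128, 3645], [64, 1458]] · [[−2, 5], [1, −2]] = [[3389, −6650], [1330, −2596]].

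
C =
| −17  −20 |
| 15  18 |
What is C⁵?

[[−857, −1100], [825, 1068]]

tr C = 1 and det C = −6, so the characteristic polynomial is λ² − (1)λ + (−6) with roots 3 and −2.
Eigenvectors give P = [[−1, 4], [1, −3]] with P⁻¹ = [[3, 4], [1, 1]], and C = P·diag(3, −2)·P⁻¹.
Then C⁵ = P·diag(243, −32)·P⁻¹ = [[−243, −128], [243, 96]] · [[3, 4], [1, 1]] = [[−857, −1100], [825, 1068]].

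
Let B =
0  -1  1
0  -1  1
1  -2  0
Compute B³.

[[-1, 2, 0], [-1, 2, 0], [-1, 1, 1]]

B² = [[1, -1, -1], [1, -1, -1], [0, 1, -1]]
B³ = [[-1, 2, 0], [-1, 2, 0], [-1, 1, 1]]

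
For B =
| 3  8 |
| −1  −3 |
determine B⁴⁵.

B² = I (check: tr B = 0 and det B = −1), so B⁴⁵ = B since 45 is odd.

[[3, 8], [−1, −3]]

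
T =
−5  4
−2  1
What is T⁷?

tr T = −4 and det T = 3, so the characteristic polynomial is λ² − (−4)λ + (3) with roots −1 and −3.
Eigenvectors give P = [[1, 2], [1, 1]] with P⁻¹ = [[−1, 2], [1, −1]], and T = P·diag(−1, −3)·P⁻¹.
Then T⁷ = P·diag(−1, −2187)·P⁻¹ = [[−1, −4374], [−1, −2187]] · [[−1, 2], [1, −1]] = [[−4373, 4372], [−2186, 2185]].

[[−4373, 4372], [−2186, 2185]]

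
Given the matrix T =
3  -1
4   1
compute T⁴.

T² = [[5, -4], [16, -3]]
T³ = [[-1, -9], [36, -19]]
T⁴ = [[-39, -8], [32, -55]]

[[-39, -8], [32, -55]]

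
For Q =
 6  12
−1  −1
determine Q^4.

tr Q = 5 and det Q = 6, so the characteristic polynomial is λ² − (5)λ + (6) with roots 2 and 3.
Eigenvectors give P = [[−3, −4], [1, 1]] with P⁻¹ = [[1, 4], [−1, −3]], and Q = P·diag(2, 3)·P⁻¹.
Then Q^4 = P·diag(16, 81)·P⁻¹ = [[−48, −324], [16, 81]] · [[1, 4], [−1, −3]] = [[276, 780], [−65, −179]].

[[276, 780], [−65, −179]]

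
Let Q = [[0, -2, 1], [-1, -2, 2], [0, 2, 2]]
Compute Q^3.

[[-6, -20, 10], [-10, -26, 20], [0, 20, 14]]

Q^2 = [[2, 6, -2], [2, 10, -1], [-2, 0, 8]]
Q^3 = [[-6, -20, 10], [-10, -26, 20], [0, 20, 14]]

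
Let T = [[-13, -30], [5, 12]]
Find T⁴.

tr T = -1 and det T = -6, so the characteristic polynomial is λ² − (-1)λ + (-6) with roots 2 and -3.
Eigenvectors give P = [[-2, 3], [1, -1]] with P⁻¹ = [[1, 3], [1, 2]], and T = P·diag(2, -3)·P⁻¹.
Then T⁴ = P·diag(16, 81)·P⁻¹ = [[-32, 243], [16, -81]] · [[1, 3], [1, 2]] = [[211, 390], [-65, -114]].

[[211, 390], [-65, -114]]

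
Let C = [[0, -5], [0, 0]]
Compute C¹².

C is strictly triangular, hence nilpotent: C² = 0, so C¹² = 0.

[[0, 0], [0, 0]]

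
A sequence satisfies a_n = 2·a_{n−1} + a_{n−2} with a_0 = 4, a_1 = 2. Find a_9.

With companion matrix A = [[2, 1], [1, 0]], [a_n, a_{n−1}]ᵀ = A·[a_{n−1}, a_{n−2}]ᵀ, so [a_9, a_8]ᵀ = A⁸·[a_1, a_0]ᵀ.
A⁸ = [[985, 408], [408, 169]], giving [a_9, a_8]ᵀ = [[3602], [1492]].

3602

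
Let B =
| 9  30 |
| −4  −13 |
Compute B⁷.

[[10929, 32790], [−4372, −13117]]

tr B = −4 and det B = 3, so the characteristic polynomial is λ² − (−4)λ + (3) with roots −1 and −3.
Eigenvectors give P = [[−3, −5], [1, 2]] with P⁻¹ = [[−2, −5], [1, 3]], and B = P·diag(−1, −3)·P⁻¹.
Then B⁷ = P·diag(−1, −2187)·P⁻¹ = [[3, 10935], [−1, −4374]] · [[−2, −5], [1, 3]] = [[10929, 32790], [−4372, −13117]].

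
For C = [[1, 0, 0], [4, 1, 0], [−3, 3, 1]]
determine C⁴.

C = I + N where N = [[0, 0, 0], [4, 0, 0], [−3, 3, 0]] is strictly lower-triangular, so N³ = 0.
(I + N)⁴ = I + 4·N + 6·N² = [[1, 0, 0], [16, 1, 0], [60, 12, 1]].

[[1, 0, 0], [16, 1, 0], [60, 12, 1]]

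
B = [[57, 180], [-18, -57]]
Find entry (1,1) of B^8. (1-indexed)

tr B = 0 and det B = -9, so the characteristic polynomial is λ² − (0)λ + (-9) with roots 3 and -3.
Eigenvectors give P = [[-10, -3], [3, 1]] with P⁻¹ = [[-1, -3], [3, 10]], and B = P·diag(3, -3)·P⁻¹.
Then B^8 = P·diag(6561, 6561)·P⁻¹ = [[-65610, -19683], [19683, 6561]] · [[-1, -3], [3, 10]] = [[6561, 0], [0, 6561]].

6561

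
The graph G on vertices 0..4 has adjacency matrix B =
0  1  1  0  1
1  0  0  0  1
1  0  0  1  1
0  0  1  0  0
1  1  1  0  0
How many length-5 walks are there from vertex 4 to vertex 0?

The number of length-5 walks from vertex 4 to vertex 0 is entry (4,0) of B^5, where B is the adjacency matrix.
B^2 = [[3, 1, 1, 1, 2], [1, 2, 2, 0, 1], [1, 2, 3, 0, 1], [1, 0, 0, 1, 1], [2, 1, 1, 1, 3]]
B^3 = [[4, 5, 6, 1, 5], [5, 2, 2, 2, 5], [6, 2, 2, 3, 6], [1, 2, 3, 0, 1], [5, 5, 6, 1, 4]]
B^4 = [[16, 9, 10, 6, 15], [9, 10, 12, 2, 9], [10, 12, 15, 2, 10], [6, 2, 2, 3, 6], [15, 9, 10, 6, 16]]
B^5 = [[34, 31, 37, 10, 35], [31, 18, 20, 12, 31], [37, 20, 22, 15, 37], [10, 12, 15, 2, 10], [35, 31, 37, 10, 34]]

35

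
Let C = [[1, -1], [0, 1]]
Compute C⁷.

C = I + N where N = [[0, -1], [0, 0]] is strictly upper-triangular, so N² = 0.
(I + N)⁷ = I + 7·N = [[1, -7], [0, 1]].

[[1, -7], [0, 1]]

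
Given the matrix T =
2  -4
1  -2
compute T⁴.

[[0, 0], [0, 0]]

T² = [[0, 0], [0, 0]]
T³ = [[0, 0], [0, 0]]
T⁴ = [[0, 0], [0, 0]]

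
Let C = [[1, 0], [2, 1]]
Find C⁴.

[[1, 0], [8, 1]]

C = I + N where N = [[0, 0], [2, 0]] is strictly lower-triangular, so N² = 0.
(I + N)⁴ = I + 4·N = [[1, 0], [8, 1]].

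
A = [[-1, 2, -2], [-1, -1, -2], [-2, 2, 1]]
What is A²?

[[3, -8, -4], [6, -5, 2], [-2, -4, 1]]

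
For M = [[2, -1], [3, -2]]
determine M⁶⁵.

[[2, -1], [3, -2]]

M² = I (check: tr M = 0 and det M = -1), so M⁶⁵ = M since 65 is odd.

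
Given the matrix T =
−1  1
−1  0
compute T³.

[[1, 0], [0, 1]]

T² = [[0, −1], [1, −1]]
T³ = [[1, 0], [0, 1]]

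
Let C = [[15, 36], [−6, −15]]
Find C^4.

tr C = 0 and det C = −9, so the characteristic polynomial is λ² − (0)λ + (−9) with roots −3 and 3.
Eigenvectors give P = [[−2, −3], [1, 1]] with P⁻¹ = [[1, 3], [−1, −2]], and C = P·diag(−3, 3)·P⁻¹.
Then C^4 = P·diag(81, 81)·P⁻¹ = [[−162, −243], [81, 81]] · [[1, 3], [−1, −2]] = [[81, 0], [0, 81]].

[[81, 0], [0, 81]]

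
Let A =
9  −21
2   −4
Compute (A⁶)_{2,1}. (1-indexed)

1330

tr A = 5 and det A = 6, so the characteristic polynomial is λ² − (5)λ + (6) with roots 2 and 3.
Eigenvectors give P = [[3, 7], [1, 2]] with P⁻¹ = [[−2, 7], [1, −3]], and A = P·diag(2, 3)·P⁻¹.
Then A⁶ = P·diag(64, 729)·P⁻¹ = [[192, 5103], [64, 1458]] · [[−2, 7], [1, −3]] = [[4719, −13965], [1330, −3926]].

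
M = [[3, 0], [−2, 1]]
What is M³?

tr M = 4 and det M = 3, so the characteristic polynomial is λ² − (4)λ + (3) with roots 3 and 1.
Eigenvectors give P = [[−1, 0], [1, 1]] with P⁻¹ = [[−1, 0], [1, 1]], and M = P·diag(3, 1)·P⁻¹.
Then M³ = P·diag(27, 1)·P⁻¹ = [[−27, 0], [27, 1]] · [[−1, 0], [1, 1]] = [[27, 0], [−26, 1]].

[[27, 0], [−26, 1]]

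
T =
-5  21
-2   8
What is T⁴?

tr T = 3 and det T = 2, so the characteristic polynomial is λ² − (3)λ + (2) with roots 2 and 1.
Eigenvectors give P = [[3, -7], [1, -2]] with P⁻¹ = [[-2, 7], [-1, 3]], and T = P·diag(2, 1)·P⁻¹.
Then T⁴ = P·diag(16, 1)·P⁻¹ = [[48, -7], [16, -2]] · [[-2, 7], [-1, 3]] = [[-89, 315], [-30, 106]].

[[-89, 315], [-30, 106]]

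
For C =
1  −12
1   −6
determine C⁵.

[[601, −2532], [211, −876]]

tr C = −5 and det C = 6, so the characteristic polynomial is λ² − (−5)λ + (6) with roots −2 and −3.
Eigenvectors give P = [[4, 3], [1, 1]] with P⁻¹ = [[1, −3], [−1, 4]], and C = P·diag(−2, −3)·P⁻¹.
Then C⁵ = P·diag(−32, −243)·P⁻¹ = [[−128, −729], [−32, −243]] · [[1, −3], [−1, 4]] = [[601, −2532], [211, −876]].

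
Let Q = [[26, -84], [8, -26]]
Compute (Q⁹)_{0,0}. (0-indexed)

6656

tr Q = 0 and det Q = -4, so the characteristic polynomial is λ² − (0)λ + (-4) with roots -2 and 2.
Eigenvectors give P = [[3, 7], [1, 2]] with P⁻¹ = [[-2, 7], [1, -3]], and Q = P·diag(-2, 2)·P⁻¹.
Then Q⁹ = P·diag(-512, 512)·P⁻¹ = [[-1536, 3584], [-512, 1024]] · [[-2, 7], [1, -3]] = [[6656, -21504], [2048, -6656]].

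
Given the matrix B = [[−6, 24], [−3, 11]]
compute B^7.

tr B = 5 and det B = 6, so the characteristic polynomial is λ² − (5)λ + (6) with roots 2 and 3.
Eigenvectors give P = [[3, 8], [1, 3]] with P⁻¹ = [[3, −8], [−1, 3]], and B = P·diag(2, 3)·P⁻¹.
Then B^7 = P·diag(128, 2187)·P⁻¹ = [[384, 17496], [128, 6561]] · [[3, −8], [−1, 3]] = [[−16344, 49416], [−6177, 18659]].

[[−16344, 49416], [−6177, 18659]]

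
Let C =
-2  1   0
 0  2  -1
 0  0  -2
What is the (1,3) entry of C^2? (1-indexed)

-1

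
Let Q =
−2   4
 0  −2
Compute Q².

[[4, −16], [0, 4]]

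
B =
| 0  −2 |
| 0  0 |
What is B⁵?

B is strictly triangular, hence nilpotent: B² = 0, so B⁵ = 0.

[[0, 0], [0, 0]]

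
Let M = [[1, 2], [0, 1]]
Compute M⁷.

[[1, 14], [0, 1]]

M = I + N where N = [[0, 2], [0, 0]] is strictly upper-triangular, so N² = 0.
(I + N)⁷ = I + 7·N = [[1, 14], [0, 1]].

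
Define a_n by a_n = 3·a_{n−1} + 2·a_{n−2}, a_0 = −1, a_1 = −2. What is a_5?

−356

With companion matrix M = [[3, 2], [1, 0]], [a_n, a_{n−1}]ᵀ = M·[a_{n−1}, a_{n−2}]ᵀ, so [a_5, a_4]ᵀ = M^4·[a_1, a_0]ᵀ.
M^4 = [[139, 78], [39, 22]], giving [a_5, a_4]ᵀ = [[−356], [−100]].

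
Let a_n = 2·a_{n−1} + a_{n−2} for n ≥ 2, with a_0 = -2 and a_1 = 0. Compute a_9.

With companion matrix C = [[2, 1], [1, 0]], [a_n, a_{n−1}]ᵀ = C·[a_{n−1}, a_{n−2}]ᵀ, so [a_9, a_8]ᵀ = C⁸·[a_1, a_0]ᵀ.
C⁸ = [[985, 408], [408, 169]], giving [a_9, a_8]ᵀ = [[-816], [-338]].

-816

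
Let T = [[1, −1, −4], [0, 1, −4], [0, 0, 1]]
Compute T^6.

T = I + N where N = [[0, −1, −4], [0, 0, −4], [0, 0, 0]] is strictly upper-triangular, so N^3 = 0.
(I + N)^6 = I + 6·N + 15·N^2 = [[1, −6, 36], [0, 1, −24], [0, 0, 1]].

[[1, −6, 36], [0, 1, −24], [0, 0, 1]]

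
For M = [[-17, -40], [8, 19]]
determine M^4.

tr M = 2 and det M = -3, so the characteristic polynomial is λ² − (2)λ + (-3) with roots 3 and -1.
Eigenvectors give P = [[-2, 5], [1, -2]] with P⁻¹ = [[2, 5], [1, 2]], and M = P·diag(3, -1)·P⁻¹.
Then M^4 = P·diag(81, 1)·P⁻¹ = [[-162, 5], [81, -2]] · [[2, 5], [1, 2]] = [[-319, -800], [160, 401]].

[[-319, -800], [160, 401]]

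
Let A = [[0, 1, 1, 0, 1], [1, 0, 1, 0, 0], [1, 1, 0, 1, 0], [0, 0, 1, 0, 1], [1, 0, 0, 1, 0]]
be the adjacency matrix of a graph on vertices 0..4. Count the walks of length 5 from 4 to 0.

The number of length-5 walks from vertex 4 to vertex 0 is entry (4,0) of A⁵, where A is the adjacency matrix.
A² = [[3, 1, 1, 2, 0], [1, 2, 1, 1, 1], [1, 1, 3, 0, 2], [2, 1, 0, 2, 0], [0, 1, 2, 0, 2]]
A³ = [[2, 4, 6, 1, 5], [4, 2, 4, 2, 2], [6, 4, 2, 5, 1], [1, 2, 5, 0, 4], [5, 2, 1, 4, 0]]
A⁴ = [[15, 8, 7, 11, 3], [8, 8, 8, 6, 6], [7, 8, 15, 3, 11], [11, 6, 3, 9, 1], [3, 6, 11, 1, 9]]
A⁵ = [[18, 22, 34, 10, 26], [22, 16, 22, 14, 14], [34, 22, 18, 26, 10], [10, 14, 26, 4, 20], [26, 14, 10, 20, 4]]

26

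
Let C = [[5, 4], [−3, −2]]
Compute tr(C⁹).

513

tr C = 3 and det C = 2, so the characteristic polynomial is λ² − (3)λ + (2) with roots 1 and 2.
Eigenvectors give P = [[−1, −4], [1, 3]] with P⁻¹ = [[3, 4], [−1, −1]], and C = P·diag(1, 2)·P⁻¹.
Then C⁹ = P·diag(1, 512)·P⁻¹ = [[−1, −2048], [1, 1536]] · [[3, 4], [−1, −1]] = [[2045, 2044], [−1533, −1532]].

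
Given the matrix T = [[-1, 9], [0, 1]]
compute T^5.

[[-1, 9], [0, 1]]

T² = I (check: tr T = 0 and det T = -1), so T^5 = T since 5 is odd.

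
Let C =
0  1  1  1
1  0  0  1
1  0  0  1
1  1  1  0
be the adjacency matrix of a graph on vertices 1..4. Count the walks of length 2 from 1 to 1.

3

The number of length-2 walks from vertex 1 to vertex 1 is entry (1,1) of C^2, where C is the adjacency matrix.
C^2 = [[3, 1, 1, 2], [1, 2, 2, 1], [1, 2, 2, 1], [2, 1, 1, 3]]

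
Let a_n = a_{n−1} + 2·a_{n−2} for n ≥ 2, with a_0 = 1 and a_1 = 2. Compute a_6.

64

With companion matrix B = [[1, 2], [1, 0]], [a_n, a_{n−1}]ᵀ = B·[a_{n−1}, a_{n−2}]ᵀ, so [a_6, a_5]ᵀ = B^5·[a_1, a_0]ᵀ.
B^5 = [[21, 22], [11, 10]], giving [a_6, a_5]ᵀ = [[64], [32]].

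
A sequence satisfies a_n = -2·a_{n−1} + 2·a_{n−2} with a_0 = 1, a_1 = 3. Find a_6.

With companion matrix Q = [[-2, 2], [1, 0]], [a_n, a_{n−1}]ᵀ = Q·[a_{n−1}, a_{n−2}]ᵀ, so [a_6, a_5]ᵀ = Q⁵·[a_1, a_0]ᵀ.
Q⁵ = [[-120, 88], [44, -32]], giving [a_6, a_5]ᵀ = [[-272], [100]].

-272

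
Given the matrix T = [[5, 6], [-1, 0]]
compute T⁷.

[[6305, 12354], [-2059, -3990]]

tr T = 5 and det T = 6, so the characteristic polynomial is λ² − (5)λ + (6) with roots 3 and 2.
Eigenvectors give P = [[-3, -2], [1, 1]] with P⁻¹ = [[-1, -2], [1, 3]], and T = P·diag(3, 2)·P⁻¹.
Then T⁷ = P·diag(2187, 128)·P⁻¹ = [[-6561, -256], [2187, 128]] · [[-1, -2], [1, 3]] = [[6305, 12354], [-2059, -3990]].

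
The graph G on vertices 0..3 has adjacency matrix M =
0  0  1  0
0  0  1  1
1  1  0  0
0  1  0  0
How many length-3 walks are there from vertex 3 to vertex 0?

The number of length-3 walks from vertex 3 to vertex 0 is entry (3,0) of M³, where M is the adjacency matrix.
M² = [[1, 1, 0, 0], [1, 2, 0, 0], [0, 0, 2, 1], [0, 0, 1, 1]]
M³ = [[0, 0, 2, 1], [0, 0, 3, 2], [2, 3, 0, 0], [1, 2, 0, 0]]

1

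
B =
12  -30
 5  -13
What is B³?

tr B = -1 and det B = -6, so the characteristic polynomial is λ² − (-1)λ + (-6) with roots -3 and 2.
Eigenvectors give P = [[2, -3], [1, -1]] with P⁻¹ = [[-1, 3], [-1, 2]], and B = P·diag(-3, 2)·P⁻¹.
Then B³ = P·diag(-27, 8)·P⁻¹ = [[-54, -24], [-27, -8]] · [[-1, 3], [-1, 2]] = [[78, -210], [35, -97]].

[[78, -210], [35, -97]]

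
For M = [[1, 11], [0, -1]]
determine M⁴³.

M² = I (check: tr M = 0 and det M = -1), so M⁴³ = M since 43 is odd.

[[1, 11], [0, -1]]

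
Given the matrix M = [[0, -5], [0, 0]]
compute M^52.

M is strictly triangular, hence nilpotent: M^2 = 0, so M^52 = 0.

[[0, 0], [0, 0]]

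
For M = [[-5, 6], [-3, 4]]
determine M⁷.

tr M = -1 and det M = -2, so the characteristic polynomial is λ² − (-1)λ + (-2) with roots 1 and -2.
Eigenvectors give P = [[1, 2], [1, 1]] with P⁻¹ = [[-1, 2], [1, -1]], and M = P·diag(1, -2)·P⁻¹.
Then M⁷ = P·diag(1, -128)·P⁻¹ = [[1, -256], [1, -128]] · [[-1, 2], [1, -1]] = [[-257, 258], [-129, 130]].

[[-257, 258], [-129, 130]]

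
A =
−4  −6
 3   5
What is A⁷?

tr A = 1 and det A = −2, so the characteristic polynomial is λ² − (1)λ + (−2) with roots 2 and −1.
Eigenvectors give P = [[1, 2], [−1, −1]] with P⁻¹ = [[−1, −2], [1, 1]], and A = P·diag(2, −1)·P⁻¹.
Then A⁷ = P·diag(128, −1)·P⁻¹ = [[128, −2], [−128, 1]] · [[−1, −2], [1, 1]] = [[−130, −258], [129, 257]].

[[−130, −258], [129, 257]]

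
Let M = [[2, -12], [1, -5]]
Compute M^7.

tr M = -3 and det M = 2, so the characteristic polynomial is λ² − (-3)λ + (2) with roots -2 and -1.
Eigenvectors give P = [[3, 4], [1, 1]] with P⁻¹ = [[-1, 4], [1, -3]], and M = P·diag(-2, -1)·P⁻¹.
Then M^7 = P·diag(-128, -1)·P⁻¹ = [[-384, -4], [-128, -1]] · [[-1, 4], [1, -3]] = [[380, -1524], [127, -509]].

[[380, -1524], [127, -509]]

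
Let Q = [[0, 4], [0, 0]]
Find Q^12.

Q is strictly triangular, hence nilpotent: Q^2 = 0, so Q^12 = 0.

[[0, 0], [0, 0]]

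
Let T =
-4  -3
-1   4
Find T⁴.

T² = [[19, 0], [0, 19]]
T³ = [[-76, -57], [-19, 76]]
T⁴ = [[361, 0], [0, 361]]

[[361, 0], [0, 361]]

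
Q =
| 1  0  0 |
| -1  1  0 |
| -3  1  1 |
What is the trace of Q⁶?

3

Q = I + N where N = [[0, 0, 0], [-1, 0, 0], [-3, 1, 0]] is strictly lower-triangular, so N³ = 0.
(I + N)⁶ = I + 6·N + 15·N² = [[1, 0, 0], [-6, 1, 0], [-33, 6, 1]].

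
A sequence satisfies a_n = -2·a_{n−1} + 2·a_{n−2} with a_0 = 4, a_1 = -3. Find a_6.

712

With companion matrix C = [[-2, 2], [1, 0]], [a_n, a_{n−1}]ᵀ = C·[a_{n−1}, a_{n−2}]ᵀ, so [a_6, a_5]ᵀ = C^5·[a_1, a_0]ᵀ.
C^5 = [[-120, 88], [44, -32]], giving [a_6, a_5]ᵀ = [[712], [-260]].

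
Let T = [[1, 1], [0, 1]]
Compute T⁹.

[[1, 9], [0, 1]]

T = I + N where N = [[0, 1], [0, 0]] is strictly upper-triangular, so N² = 0.
(I + N)⁹ = I + 9·N = [[1, 9], [0, 1]].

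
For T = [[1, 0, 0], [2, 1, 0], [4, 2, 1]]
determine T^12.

T = I + N where N = [[0, 0, 0], [2, 0, 0], [4, 2, 0]] is strictly lower-triangular, so N^3 = 0.
(I + N)^12 = I + 12·N + 66·N^2 = [[1, 0, 0], [24, 1, 0], [312, 24, 1]].

[[1, 0, 0], [24, 1, 0], [312, 24, 1]]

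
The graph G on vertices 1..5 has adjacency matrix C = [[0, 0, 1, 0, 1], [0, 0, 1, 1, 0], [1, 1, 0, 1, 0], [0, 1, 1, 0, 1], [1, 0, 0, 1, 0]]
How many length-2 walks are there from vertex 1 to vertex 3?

0

The number of length-2 walks from vertex 1 to vertex 3 is entry (1,3) of C², where C is the adjacency matrix.
C² = [[2, 1, 0, 2, 0], [1, 2, 1, 1, 1], [0, 1, 3, 1, 2], [2, 1, 1, 3, 0], [0, 1, 2, 0, 2]]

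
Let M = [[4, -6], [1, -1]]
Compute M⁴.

[[46, -90], [15, -29]]

tr M = 3 and det M = 2, so the characteristic polynomial is λ² − (3)λ + (2) with roots 1 and 2.
Eigenvectors give P = [[-2, 3], [-1, 1]] with P⁻¹ = [[1, -3], [1, -2]], and M = P·diag(1, 2)·P⁻¹.
Then M⁴ = P·diag(1, 16)·P⁻¹ = [[-2, 48], [-1, 16]] · [[1, -3], [1, -2]] = [[46, -90], [15, -29]].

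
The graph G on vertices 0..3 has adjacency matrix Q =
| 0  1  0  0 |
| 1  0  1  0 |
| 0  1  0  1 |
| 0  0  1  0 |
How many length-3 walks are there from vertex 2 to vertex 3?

2

The number of length-3 walks from vertex 2 to vertex 3 is entry (2,3) of Q³, where Q is the adjacency matrix.
Q² = [[1, 0, 1, 0], [0, 2, 0, 1], [1, 0, 2, 0], [0, 1, 0, 1]]
Q³ = [[0, 2, 0, 1], [2, 0, 3, 0], [0, 3, 0, 2], [1, 0, 2, 0]]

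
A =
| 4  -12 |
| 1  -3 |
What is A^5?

[[4, -12], [1, -3]]

A² = A (a projection; rank 1, trace 1), so A^5 = A.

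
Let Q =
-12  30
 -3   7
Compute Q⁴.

[[666, -1950], [195, -569]]

tr Q = -5 and det Q = 6, so the characteristic polynomial is λ² − (-5)λ + (6) with roots -2 and -3.
Eigenvectors give P = [[-3, -10], [-1, -3]] with P⁻¹ = [[3, -10], [-1, 3]], and Q = P·diag(-2, -3)·P⁻¹.
Then Q⁴ = P·diag(16, 81)·P⁻¹ = [[-48, -810], [-16, -243]] · [[3, -10], [-1, 3]] = [[666, -1950], [195, -569]].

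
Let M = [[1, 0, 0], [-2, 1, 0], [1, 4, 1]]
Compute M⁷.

[[1, 0, 0], [-14, 1, 0], [-161, 28, 1]]

M = I + N where N = [[0, 0, 0], [-2, 0, 0], [1, 4, 0]] is strictly lower-triangular, so N³ = 0.
(I + N)⁷ = I + 7·N + 21·N² = [[1, 0, 0], [-14, 1, 0], [-161, 28, 1]].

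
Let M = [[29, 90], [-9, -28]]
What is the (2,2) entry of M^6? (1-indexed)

-566

tr M = 1 and det M = -2, so the characteristic polynomial is λ² − (1)λ + (-2) with roots -1 and 2.
Eigenvectors give P = [[-3, 10], [1, -3]] with P⁻¹ = [[3, 10], [1, 3]], and M = P·diag(-1, 2)·P⁻¹.
Then M^6 = P·diag(1, 64)·P⁻¹ = [[-3, 640], [1, -192]] · [[3, 10], [1, 3]] = [[631, 1890], [-189, -566]].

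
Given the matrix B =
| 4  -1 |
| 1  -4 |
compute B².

[[15, 0], [0, 15]]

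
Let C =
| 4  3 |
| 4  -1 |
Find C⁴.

C² = [[28, 9], [12, 13]]
C³ = [[148, 75], [100, 23]]
C⁴ = [[892, 369], [492, 277]]

[[892, 369], [492, 277]]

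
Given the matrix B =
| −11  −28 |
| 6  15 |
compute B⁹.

[[−118091, −275548], [59046, 137775]]

tr B = 4 and det B = 3, so the characteristic polynomial is λ² − (4)λ + (3) with roots 1 and 3.
Eigenvectors give P = [[7, −2], [−3, 1]] with P⁻¹ = [[1, 2], [3, 7]], and B = P·diag(1, 3)·P⁻¹.
Then B⁹ = P·diag(1, 19683)·P⁻¹ = [[7, −39366], [−3, 19683]] · [[1, 2], [3, 7]] = [[−118091, −275548], [59046, 137775]].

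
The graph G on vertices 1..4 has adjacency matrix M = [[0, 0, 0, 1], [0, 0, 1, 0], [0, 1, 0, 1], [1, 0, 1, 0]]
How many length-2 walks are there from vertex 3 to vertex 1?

The number of length-2 walks from vertex 3 to vertex 1 is entry (3,1) of M², where M is the adjacency matrix.
M² = [[1, 0, 1, 0], [0, 1, 0, 1], [1, 0, 2, 0], [0, 1, 0, 2]]

1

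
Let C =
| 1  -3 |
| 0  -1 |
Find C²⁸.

C² = I (check: tr C = 0 and det C = -1), so C²⁸ = I since 28 is even.

[[1, 0], [0, 1]]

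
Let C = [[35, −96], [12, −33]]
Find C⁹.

tr C = 2 and det C = −3, so the characteristic polynomial is λ² − (2)λ + (−3) with roots −1 and 3.
Eigenvectors give P = [[−8, 3], [−3, 1]] with P⁻¹ = [[1, −3], [3, −8]], and C = P·diag(−1, 3)·P⁻¹.
Then C⁹ = P·diag(−1, 19683)·P⁻¹ = [[8, 59049], [3, 19683]] · [[1, −3], [3, −8]] = [[177155, −472416], [59052, −157473]].

[[177155, −472416], [59052, −157473]]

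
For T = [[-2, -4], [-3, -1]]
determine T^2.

[[16, 12], [9, 13]]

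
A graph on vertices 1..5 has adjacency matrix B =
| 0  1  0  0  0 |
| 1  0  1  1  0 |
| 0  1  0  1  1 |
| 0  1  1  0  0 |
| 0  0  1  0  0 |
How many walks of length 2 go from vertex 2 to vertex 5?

The number of length-2 walks from vertex 2 to vertex 5 is entry (2,5) of B^2, where B is the adjacency matrix.
B^2 = [[1, 0, 1, 1, 0], [0, 3, 1, 1, 1], [1, 1, 3, 1, 0], [1, 1, 1, 2, 1], [0, 1, 0, 1, 1]]

1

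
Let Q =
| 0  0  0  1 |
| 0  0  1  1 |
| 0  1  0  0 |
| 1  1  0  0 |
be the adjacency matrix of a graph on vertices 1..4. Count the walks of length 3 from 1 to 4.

The number of length-3 walks from vertex 1 to vertex 4 is entry (1,4) of Q³, where Q is the adjacency matrix.
Q² = [[1, 1, 0, 0], [1, 2, 0, 0], [0, 0, 1, 1], [0, 0, 1, 2]]
Q³ = [[0, 0, 1, 2], [0, 0, 2, 3], [1, 2, 0, 0], [2, 3, 0, 0]]

2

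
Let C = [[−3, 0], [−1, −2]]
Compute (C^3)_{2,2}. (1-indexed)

−8

C^2 = [[9, 0], [5, 4]]
C^3 = [[−27, 0], [−19, −8]]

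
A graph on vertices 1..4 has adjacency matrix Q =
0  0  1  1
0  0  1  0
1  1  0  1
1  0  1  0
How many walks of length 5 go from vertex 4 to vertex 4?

The number of length-5 walks from vertex 4 to vertex 4 is entry (4,4) of Q⁵, where Q is the adjacency matrix.
Q² = [[2, 1, 1, 1], [1, 1, 0, 1], [1, 0, 3, 1], [1, 1, 1, 2]]
Q³ = [[2, 1, 4, 3], [1, 0, 3, 1], [4, 3, 2, 4], [3, 1, 4, 2]]
Q⁴ = [[7, 4, 6, 6], [4, 3, 2, 4], [6, 2, 11, 6], [6, 4, 6, 7]]
Q⁵ = [[12, 6, 17, 13], [6, 2, 11, 6], [17, 11, 14, 17], [13, 6, 17, 12]]

12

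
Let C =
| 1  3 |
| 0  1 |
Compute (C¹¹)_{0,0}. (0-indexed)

1

C = I + N where N = [[0, 3], [0, 0]] is strictly upper-triangular, so N² = 0.
(I + N)¹¹ = I + 11·N = [[1, 33], [0, 1]].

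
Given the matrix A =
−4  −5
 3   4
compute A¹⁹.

A² = I (check: tr A = 0 and det A = −1), so A¹⁹ = A since 19 is odd.

[[−4, −5], [3, 4]]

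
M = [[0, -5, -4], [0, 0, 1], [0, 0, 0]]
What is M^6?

[[0, 0, 0], [0, 0, 0], [0, 0, 0]]

M is strictly triangular, hence nilpotent: M^3 = 0, so M^6 = 0.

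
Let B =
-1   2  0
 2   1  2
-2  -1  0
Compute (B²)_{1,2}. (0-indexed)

2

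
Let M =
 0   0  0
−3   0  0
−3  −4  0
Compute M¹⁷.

[[0, 0, 0], [0, 0, 0], [0, 0, 0]]

M is strictly triangular, hence nilpotent: M³ = 0, so M¹⁷ = 0.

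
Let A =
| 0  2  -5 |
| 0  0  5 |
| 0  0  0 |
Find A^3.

A is strictly triangular, hence nilpotent: A^3 = 0, so A^3 = 0.

[[0, 0, 0], [0, 0, 0], [0, 0, 0]]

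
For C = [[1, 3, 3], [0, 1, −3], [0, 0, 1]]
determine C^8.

[[1, 24, −228], [0, 1, −24], [0, 0, 1]]

C = I + N where N = [[0, 3, 3], [0, 0, −3], [0, 0, 0]] is strictly upper-triangular, so N^3 = 0.
(I + N)^8 = I + 8·N + 28·N^2 = [[1, 24, −228], [0, 1, −24], [0, 0, 1]].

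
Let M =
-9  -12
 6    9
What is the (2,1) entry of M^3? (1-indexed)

54

tr M = 0 and det M = -9, so the characteristic polynomial is λ² − (0)λ + (-9) with roots 3 and -3.
Eigenvectors give P = [[-1, 2], [1, -1]] with P⁻¹ = [[1, 2], [1, 1]], and M = P·diag(3, -3)·P⁻¹.
Then M^3 = P·diag(27, -27)·P⁻¹ = [[-27, -54], [27, 27]] · [[1, 2], [1, 1]] = [[-81, -108], [54, 81]].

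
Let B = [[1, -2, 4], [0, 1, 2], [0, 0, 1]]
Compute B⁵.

B = I + N where N = [[0, -2, 4], [0, 0, 2], [0, 0, 0]] is strictly upper-triangular, so N³ = 0.
(I + N)⁵ = I + 5·N + 10·N² = [[1, -10, -20], [0, 1, 10], [0, 0, 1]].

[[1, -10, -20], [0, 1, 10], [0, 0, 1]]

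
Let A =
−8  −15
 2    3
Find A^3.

tr A = −5 and det A = 6, so the characteristic polynomial is λ² − (−5)λ + (6) with roots −3 and −2.
Eigenvectors give P = [[−3, −5], [1, 2]] with P⁻¹ = [[−2, −5], [1, 3]], and A = P·diag(−3, −2)·P⁻¹.
Then A^3 = P·diag(−27, −8)·P⁻¹ = [[81, 40], [−27, −16]] · [[−2, −5], [1, 3]] = [[−122, −285], [38, 87]].

[[−122, −285], [38, 87]]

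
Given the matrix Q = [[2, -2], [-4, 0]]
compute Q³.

[[40, -24], [-48, 16]]

Q² = [[12, -4], [-8, 8]]
Q³ = [[40, -24], [-48, 16]]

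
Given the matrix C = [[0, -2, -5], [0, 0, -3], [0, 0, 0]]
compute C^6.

C is strictly triangular, hence nilpotent: C^3 = 0, so C^6 = 0.

[[0, 0, 0], [0, 0, 0], [0, 0, 0]]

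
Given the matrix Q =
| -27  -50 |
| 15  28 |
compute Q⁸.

tr Q = 1 and det Q = -6, so the characteristic polynomial is λ² − (1)λ + (-6) with roots -2 and 3.
Eigenvectors give P = [[2, -5], [-1, 3]] with P⁻¹ = [[3, 5], [1, 2]], and Q = P·diag(-2, 3)·P⁻¹.
Then Q⁸ = P·diag(256, 6561)·P⁻¹ = [[512, -32805], [-256, 19683]] · [[3, 5], [1, 2]] = [[-31269, -63050], [18915, 38086]].

[[-31269, -63050], [18915, 38086]]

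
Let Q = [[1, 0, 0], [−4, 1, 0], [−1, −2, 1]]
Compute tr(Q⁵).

3

Q = I + N where N = [[0, 0, 0], [−4, 0, 0], [−1, −2, 0]] is strictly lower-triangular, so N³ = 0.
(I + N)⁵ = I + 5·N + 10·N² = [[1, 0, 0], [−20, 1, 0], [75, −10, 1]].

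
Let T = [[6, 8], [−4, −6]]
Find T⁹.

[[1536, 2048], [−1024, −1536]]

tr T = 0 and det T = −4, so the characteristic polynomial is λ² − (0)λ + (−4) with roots 2 and −2.
Eigenvectors give P = [[2, −1], [−1, 1]] with P⁻¹ = [[1, 1], [1, 2]], and T = P·diag(2, −2)·P⁻¹.
Then T⁹ = P·diag(512, −512)·P⁻¹ = [[1024, 512], [−512, −512]] · [[1, 1], [1, 2]] = [[1536, 2048], [−1024, −1536]].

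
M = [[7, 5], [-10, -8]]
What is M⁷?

[[2443, 2315], [-4630, -4502]]

tr M = -1 and det M = -6, so the characteristic polynomial is λ² − (-1)λ + (-6) with roots -3 and 2.
Eigenvectors give P = [[-1, -1], [2, 1]] with P⁻¹ = [[1, 1], [-2, -1]], and M = P·diag(-3, 2)·P⁻¹.
Then M⁷ = P·diag(-2187, 128)·P⁻¹ = [[2187, -128], [-4374, 128]] · [[1, 1], [-2, -1]] = [[2443, 2315], [-4630, -4502]].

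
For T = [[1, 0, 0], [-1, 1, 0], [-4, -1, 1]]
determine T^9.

[[1, 0, 0], [-9, 1, 0], [0, -9, 1]]

T = I + N where N = [[0, 0, 0], [-1, 0, 0], [-4, -1, 0]] is strictly lower-triangular, so N^3 = 0.
(I + N)^9 = I + 9·N + 36·N^2 = [[1, 0, 0], [-9, 1, 0], [0, -9, 1]].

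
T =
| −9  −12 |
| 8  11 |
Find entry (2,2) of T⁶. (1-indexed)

2185

tr T = 2 and det T = −3, so the characteristic polynomial is λ² − (2)λ + (−3) with roots 3 and −1.
Eigenvectors give P = [[−1, 3], [1, −2]] with P⁻¹ = [[2, 3], [1, 1]], and T = P·diag(3, −1)·P⁻¹.
Then T⁶ = P·diag(729, 1)·P⁻¹ = [[−729, 3], [729, −2]] · [[2, 3], [1, 1]] = [[−1455, −2184], [1456, 2185]].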